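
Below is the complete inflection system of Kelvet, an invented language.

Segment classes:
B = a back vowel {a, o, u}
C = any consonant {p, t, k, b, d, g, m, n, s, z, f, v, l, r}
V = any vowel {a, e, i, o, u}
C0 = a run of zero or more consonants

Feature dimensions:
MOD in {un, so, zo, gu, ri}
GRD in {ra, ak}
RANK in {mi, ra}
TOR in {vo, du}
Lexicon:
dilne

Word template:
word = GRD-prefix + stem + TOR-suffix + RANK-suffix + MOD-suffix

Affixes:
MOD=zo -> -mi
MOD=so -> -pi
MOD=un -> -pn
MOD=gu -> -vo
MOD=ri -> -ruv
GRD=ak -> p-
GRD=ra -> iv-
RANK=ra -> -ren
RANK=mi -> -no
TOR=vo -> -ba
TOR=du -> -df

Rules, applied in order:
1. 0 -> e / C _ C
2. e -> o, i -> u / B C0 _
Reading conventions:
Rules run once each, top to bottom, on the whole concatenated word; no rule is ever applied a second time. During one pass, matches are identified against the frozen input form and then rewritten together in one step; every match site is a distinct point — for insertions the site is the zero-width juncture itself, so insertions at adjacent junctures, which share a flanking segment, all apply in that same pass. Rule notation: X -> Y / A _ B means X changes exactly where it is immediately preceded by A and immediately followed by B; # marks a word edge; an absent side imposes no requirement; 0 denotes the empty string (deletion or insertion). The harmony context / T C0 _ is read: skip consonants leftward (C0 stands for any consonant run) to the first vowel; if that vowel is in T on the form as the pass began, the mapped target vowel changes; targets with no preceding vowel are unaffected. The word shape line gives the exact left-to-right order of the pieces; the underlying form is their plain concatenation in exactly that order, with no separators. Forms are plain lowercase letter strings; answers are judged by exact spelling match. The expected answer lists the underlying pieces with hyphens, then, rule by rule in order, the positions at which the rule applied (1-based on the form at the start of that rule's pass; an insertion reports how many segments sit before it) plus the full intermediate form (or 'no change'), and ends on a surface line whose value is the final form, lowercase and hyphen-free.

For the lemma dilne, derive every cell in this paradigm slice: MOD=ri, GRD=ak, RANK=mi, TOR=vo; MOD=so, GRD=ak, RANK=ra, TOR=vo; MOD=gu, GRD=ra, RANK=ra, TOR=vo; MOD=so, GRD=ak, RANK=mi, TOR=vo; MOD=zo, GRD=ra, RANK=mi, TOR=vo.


cell MOD=ri, GRD=ak, RANK=mi, TOR=vo:
underlying: p-dilne-ba-no-ruv
1. 0 -> e / C _ C: inserts after position(s) 1, 4: pedilenebanoruv
2. e -> o, i -> u / B C0 _: no change
surface: pedilenebanoruv

cell MOD=so, GRD=ak, RANK=ra, TOR=vo:
underlying: p-dilne-ba-ren-pi
1. 0 -> e / C _ C: inserts after position(s) 1, 4, 11: pedilenebarenepi
2. e -> o, i -> u / B C0 _: fires at position(s) 12: pedilenebaronepi
surface: pedilenebaronepi

cell MOD=gu, GRD=ra, RANK=ra, TOR=vo:
underlying: iv-dilne-ba-ren-vo
1. 0 -> e / C _ C: inserts after position(s) 2, 5, 12: ivedilenebarenevo
2. e -> o, i -> u / B C0 _: fires at position(s) 13: ivedilenebaronevo
surface: ivedilenebaronevo

cell MOD=so, GRD=ak, RANK=mi, TOR=vo:
underlying: p-dilne-ba-no-pi
1. 0 -> e / C _ C: inserts after position(s) 1, 4: pedilenebanopi
2. e -> o, i -> u / B C0 _: fires at position(s) 14: pedilenebanopu
surface: pedilenebanopu

cell MOD=zo, GRD=ra, RANK=mi, TOR=vo:
underlying: iv-dilne-ba-no-mi
1. 0 -> e / C _ C: inserts after position(s) 2, 5: ivedilenebanomi
2. e -> o, i -> u / B C0 _: fires at position(s) 15: ivedilenebanomu
surface: ivedilenebanomu


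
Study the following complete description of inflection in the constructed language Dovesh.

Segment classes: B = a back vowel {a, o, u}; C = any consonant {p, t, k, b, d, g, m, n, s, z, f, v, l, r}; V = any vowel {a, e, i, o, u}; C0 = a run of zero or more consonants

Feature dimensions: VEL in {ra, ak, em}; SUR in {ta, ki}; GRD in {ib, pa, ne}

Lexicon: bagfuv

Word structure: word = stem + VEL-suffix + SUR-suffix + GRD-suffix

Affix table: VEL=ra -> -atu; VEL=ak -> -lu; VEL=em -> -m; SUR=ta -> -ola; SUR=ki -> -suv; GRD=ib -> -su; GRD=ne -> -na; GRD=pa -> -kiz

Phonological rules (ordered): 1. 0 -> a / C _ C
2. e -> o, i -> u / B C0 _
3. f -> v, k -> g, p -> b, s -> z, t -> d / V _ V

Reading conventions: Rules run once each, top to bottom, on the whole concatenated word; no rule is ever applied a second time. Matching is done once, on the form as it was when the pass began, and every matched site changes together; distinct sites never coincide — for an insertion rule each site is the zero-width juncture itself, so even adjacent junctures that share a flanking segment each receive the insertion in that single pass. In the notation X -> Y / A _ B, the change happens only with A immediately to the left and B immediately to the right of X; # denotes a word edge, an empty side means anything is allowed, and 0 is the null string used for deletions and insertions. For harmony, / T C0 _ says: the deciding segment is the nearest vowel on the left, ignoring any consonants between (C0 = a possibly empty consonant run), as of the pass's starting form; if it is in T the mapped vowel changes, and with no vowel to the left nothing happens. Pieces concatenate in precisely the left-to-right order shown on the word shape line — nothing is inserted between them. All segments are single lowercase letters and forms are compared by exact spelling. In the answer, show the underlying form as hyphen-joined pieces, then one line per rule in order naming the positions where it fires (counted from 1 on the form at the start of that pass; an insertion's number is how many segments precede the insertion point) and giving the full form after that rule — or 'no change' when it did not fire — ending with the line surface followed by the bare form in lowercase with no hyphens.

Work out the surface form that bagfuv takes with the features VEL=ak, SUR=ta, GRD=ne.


underlying: bagfuv-lu-ola-na
1. 0 -> a / C _ C: inserts after position(s) 3, 6: bagafuvaluolana
2. e -> o, i -> u / B C0 _: no change
3. f -> v, k -> g, p -> b, s -> z, t -> d / V _ V: fires at position(s) 5: bagavuvaluolana
surface: bagavuvaluolana


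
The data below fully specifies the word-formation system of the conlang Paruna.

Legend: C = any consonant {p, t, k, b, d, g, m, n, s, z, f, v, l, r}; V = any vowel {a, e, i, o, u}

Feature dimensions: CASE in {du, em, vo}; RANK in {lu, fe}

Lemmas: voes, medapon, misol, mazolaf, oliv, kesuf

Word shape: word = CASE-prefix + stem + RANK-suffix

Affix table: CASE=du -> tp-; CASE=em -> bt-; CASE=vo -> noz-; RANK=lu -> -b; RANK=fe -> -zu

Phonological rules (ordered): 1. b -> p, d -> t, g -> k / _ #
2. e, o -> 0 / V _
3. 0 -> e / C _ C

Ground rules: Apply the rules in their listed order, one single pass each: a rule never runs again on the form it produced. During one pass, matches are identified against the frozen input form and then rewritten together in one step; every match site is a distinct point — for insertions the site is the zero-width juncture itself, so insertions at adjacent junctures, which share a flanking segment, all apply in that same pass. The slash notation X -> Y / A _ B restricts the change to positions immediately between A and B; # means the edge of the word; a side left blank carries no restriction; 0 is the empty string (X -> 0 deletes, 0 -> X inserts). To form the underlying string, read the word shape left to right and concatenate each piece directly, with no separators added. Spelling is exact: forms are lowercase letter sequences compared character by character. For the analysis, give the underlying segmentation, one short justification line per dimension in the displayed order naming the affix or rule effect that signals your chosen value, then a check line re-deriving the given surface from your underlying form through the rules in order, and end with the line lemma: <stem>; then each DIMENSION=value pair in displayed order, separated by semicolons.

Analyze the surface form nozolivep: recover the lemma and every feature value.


underlying: noz-oliv-b
CASE=vo - signalled by the affix noz-
RANK=lu - signalled by the affix -b
check: nozolivb -> nozolivp -> nozolivp -> nozolivep
lemma: oliv; CASE=vo; RANK=lu


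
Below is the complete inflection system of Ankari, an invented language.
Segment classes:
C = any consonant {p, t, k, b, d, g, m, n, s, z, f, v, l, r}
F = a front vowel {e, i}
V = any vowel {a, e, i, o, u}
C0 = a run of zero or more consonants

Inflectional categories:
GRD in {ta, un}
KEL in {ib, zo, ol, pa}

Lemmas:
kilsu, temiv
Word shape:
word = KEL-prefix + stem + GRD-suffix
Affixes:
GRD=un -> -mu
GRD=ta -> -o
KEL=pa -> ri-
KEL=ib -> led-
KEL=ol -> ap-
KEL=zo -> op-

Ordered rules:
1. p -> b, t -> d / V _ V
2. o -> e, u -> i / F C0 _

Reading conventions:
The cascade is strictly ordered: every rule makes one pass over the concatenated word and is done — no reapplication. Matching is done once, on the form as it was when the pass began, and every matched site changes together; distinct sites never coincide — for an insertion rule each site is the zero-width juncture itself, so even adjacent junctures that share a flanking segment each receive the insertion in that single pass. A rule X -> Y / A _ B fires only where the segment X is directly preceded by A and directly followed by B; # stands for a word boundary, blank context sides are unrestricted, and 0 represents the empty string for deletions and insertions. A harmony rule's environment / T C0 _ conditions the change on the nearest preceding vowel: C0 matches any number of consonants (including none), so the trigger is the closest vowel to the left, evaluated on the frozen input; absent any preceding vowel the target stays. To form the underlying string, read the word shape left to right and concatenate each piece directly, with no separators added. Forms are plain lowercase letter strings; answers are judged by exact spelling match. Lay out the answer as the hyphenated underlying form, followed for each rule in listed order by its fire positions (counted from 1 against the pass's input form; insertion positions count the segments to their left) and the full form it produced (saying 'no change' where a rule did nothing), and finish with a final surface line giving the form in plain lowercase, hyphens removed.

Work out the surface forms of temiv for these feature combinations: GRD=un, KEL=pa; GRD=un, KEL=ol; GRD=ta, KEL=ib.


cell GRD=un, KEL=pa:
underlying: ri-temiv-mu
1. p -> b, t -> d / V _ V: fires at position(s) 3: ridemivmu
2. o -> e, u -> i / F C0 _: fires at position(s) 9: ridemivmi
surface: ridemivmi

cell GRD=un, KEL=ol:
underlying: ap-temiv-mu
1. p -> b, t -> d / V _ V: no change
2. o -> e, u -> i / F C0 _: fires at position(s) 9: aptemivmi
surface: aptemivmi

cell GRD=ta, KEL=ib:
underlying: led-temiv-o
1. p -> b, t -> d / V _ V: no change
2. o -> e, u -> i / F C0 _: fires at position(s) 9: ledtemive
surface: ledtemive


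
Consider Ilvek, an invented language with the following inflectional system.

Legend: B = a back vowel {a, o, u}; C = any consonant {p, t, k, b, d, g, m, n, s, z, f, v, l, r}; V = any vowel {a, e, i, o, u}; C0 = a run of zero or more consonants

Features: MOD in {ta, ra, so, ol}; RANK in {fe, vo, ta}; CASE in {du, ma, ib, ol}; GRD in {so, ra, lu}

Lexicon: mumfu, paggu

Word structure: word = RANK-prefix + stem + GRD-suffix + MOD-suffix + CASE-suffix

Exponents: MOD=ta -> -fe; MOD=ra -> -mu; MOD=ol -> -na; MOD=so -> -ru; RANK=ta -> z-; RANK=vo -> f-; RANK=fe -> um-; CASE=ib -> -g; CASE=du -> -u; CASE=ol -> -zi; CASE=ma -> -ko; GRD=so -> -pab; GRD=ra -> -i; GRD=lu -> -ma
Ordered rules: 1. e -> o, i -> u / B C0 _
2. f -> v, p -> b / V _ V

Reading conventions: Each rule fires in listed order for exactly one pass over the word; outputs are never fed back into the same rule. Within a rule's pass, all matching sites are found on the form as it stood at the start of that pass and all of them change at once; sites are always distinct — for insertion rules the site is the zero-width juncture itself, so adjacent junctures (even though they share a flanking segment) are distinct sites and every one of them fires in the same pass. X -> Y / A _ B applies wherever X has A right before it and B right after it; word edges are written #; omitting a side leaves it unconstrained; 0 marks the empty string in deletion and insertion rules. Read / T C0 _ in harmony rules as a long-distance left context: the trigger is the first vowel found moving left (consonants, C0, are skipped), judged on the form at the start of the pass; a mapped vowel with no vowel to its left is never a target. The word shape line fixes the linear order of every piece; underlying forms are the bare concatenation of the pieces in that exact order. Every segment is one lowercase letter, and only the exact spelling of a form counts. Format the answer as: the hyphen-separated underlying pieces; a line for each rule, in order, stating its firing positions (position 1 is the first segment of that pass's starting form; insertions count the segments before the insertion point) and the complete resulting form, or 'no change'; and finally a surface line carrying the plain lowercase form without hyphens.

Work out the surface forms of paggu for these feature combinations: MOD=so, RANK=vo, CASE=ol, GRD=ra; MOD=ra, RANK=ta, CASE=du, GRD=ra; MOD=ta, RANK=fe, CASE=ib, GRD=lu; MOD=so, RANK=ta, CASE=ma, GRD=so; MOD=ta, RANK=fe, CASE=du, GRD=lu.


cell MOD=so, RANK=vo, CASE=ol, GRD=ra:
underlying: f-paggu-i-ru-zi
1. e -> o, i -> u / B C0 _: fires at position(s) 7, 11: fpagguuruzu
2. f -> v, p -> b / V _ V: no change
surface: fpagguuruzu

cell MOD=ra, RANK=ta, CASE=du, GRD=ra:
underlying: z-paggu-i-mu-u
1. e -> o, i -> u / B C0 _: fires at position(s) 7: zpagguumuu
2. f -> v, p -> b / V _ V: no change
surface: zpagguumuu

cell MOD=ta, RANK=fe, CASE=ib, GRD=lu:
underlying: um-paggu-ma-fe-g
1. e -> o, i -> u / B C0 _: fires at position(s) 11: umpaggumafog
2. f -> v, p -> b / V _ V: fires at position(s) 10: umpaggumavog
surface: umpaggumavog

cell MOD=so, RANK=ta, CASE=ma, GRD=so:
underlying: z-paggu-pab-ru-ko
1. e -> o, i -> u / B C0 _: no change
2. f -> v, p -> b / V _ V: fires at position(s) 7: zpaggubabruko
surface: zpaggubabruko

cell MOD=ta, RANK=fe, CASE=du, GRD=lu:
underlying: um-paggu-ma-fe-u
1. e -> o, i -> u / B C0 _: fires at position(s) 11: umpaggumafou
2. f -> v, p -> b / V _ V: fires at position(s) 10: umpaggumavou
surface: umpaggumavou


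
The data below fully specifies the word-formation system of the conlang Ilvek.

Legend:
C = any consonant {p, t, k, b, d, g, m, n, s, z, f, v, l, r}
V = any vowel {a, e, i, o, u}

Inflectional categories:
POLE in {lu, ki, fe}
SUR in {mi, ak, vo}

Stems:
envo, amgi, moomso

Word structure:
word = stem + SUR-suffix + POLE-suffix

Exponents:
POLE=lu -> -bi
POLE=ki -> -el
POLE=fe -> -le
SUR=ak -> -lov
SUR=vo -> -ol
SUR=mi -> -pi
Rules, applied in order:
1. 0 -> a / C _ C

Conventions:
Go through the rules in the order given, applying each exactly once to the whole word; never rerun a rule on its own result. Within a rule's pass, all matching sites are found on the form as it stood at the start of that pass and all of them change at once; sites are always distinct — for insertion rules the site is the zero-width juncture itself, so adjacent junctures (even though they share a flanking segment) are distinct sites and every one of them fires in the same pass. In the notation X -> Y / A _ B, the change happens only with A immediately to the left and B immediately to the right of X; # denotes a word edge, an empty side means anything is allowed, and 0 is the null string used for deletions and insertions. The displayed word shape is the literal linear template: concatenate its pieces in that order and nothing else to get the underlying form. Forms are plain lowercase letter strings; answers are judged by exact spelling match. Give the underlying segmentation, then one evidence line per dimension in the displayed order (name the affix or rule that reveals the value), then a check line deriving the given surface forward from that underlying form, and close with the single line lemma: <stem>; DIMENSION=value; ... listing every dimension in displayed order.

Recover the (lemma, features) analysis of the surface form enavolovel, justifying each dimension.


underlying: envo-lov-el
POLE=ki - signalled by the affix -el
SUR=ak - signalled by the affix -lov
check: envolovel -> enavolovel
lemma: envo; POLE=ki; SUR=ak


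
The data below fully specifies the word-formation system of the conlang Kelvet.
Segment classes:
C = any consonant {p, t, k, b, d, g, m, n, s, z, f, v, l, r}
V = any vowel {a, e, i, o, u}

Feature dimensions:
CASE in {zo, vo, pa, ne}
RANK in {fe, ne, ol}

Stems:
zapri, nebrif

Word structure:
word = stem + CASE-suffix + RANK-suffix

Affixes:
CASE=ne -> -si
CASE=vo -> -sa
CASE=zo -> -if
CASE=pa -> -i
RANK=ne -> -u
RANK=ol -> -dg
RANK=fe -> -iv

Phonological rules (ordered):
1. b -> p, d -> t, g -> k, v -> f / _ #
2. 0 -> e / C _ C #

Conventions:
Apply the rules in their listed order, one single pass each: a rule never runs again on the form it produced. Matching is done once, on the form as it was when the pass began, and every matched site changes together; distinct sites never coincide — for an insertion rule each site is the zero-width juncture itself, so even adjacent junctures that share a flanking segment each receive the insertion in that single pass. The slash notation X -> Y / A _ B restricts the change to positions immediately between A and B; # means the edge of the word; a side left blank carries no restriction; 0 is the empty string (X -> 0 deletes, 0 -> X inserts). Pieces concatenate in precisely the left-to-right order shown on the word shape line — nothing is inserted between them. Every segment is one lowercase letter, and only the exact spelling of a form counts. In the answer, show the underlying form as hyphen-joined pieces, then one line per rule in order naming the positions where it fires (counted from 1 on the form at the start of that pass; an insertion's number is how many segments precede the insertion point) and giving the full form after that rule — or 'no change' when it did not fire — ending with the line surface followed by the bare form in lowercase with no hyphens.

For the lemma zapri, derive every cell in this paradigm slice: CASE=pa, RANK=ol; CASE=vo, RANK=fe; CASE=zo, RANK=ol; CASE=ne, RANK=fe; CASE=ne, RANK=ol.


cell CASE=pa, RANK=ol:
underlying: zapri-i-dg
1. b -> p, d -> t, g -> k, v -> f / _ #: fires at position(s) 8: zapriidk
2. 0 -> e / C _ C #: inserts after position(s) 7: zapriidek
surface: zapriidek

cell CASE=vo, RANK=fe:
underlying: zapri-sa-iv
1. b -> p, d -> t, g -> k, v -> f / _ #: fires at position(s) 9: zaprisaif
2. 0 -> e / C _ C #: no change
surface: zaprisaif

cell CASE=zo, RANK=ol:
underlying: zapri-if-dg
1. b -> p, d -> t, g -> k, v -> f / _ #: fires at position(s) 9: zapriifdk
2. 0 -> e / C _ C #: inserts after position(s) 8: zapriifdek
surface: zapriifdek

cell CASE=ne, RANK=fe:
underlying: zapri-si-iv
1. b -> p, d -> t, g -> k, v -> f / _ #: fires at position(s) 9: zaprisiif
2. 0 -> e / C _ C #: no change
surface: zaprisiif

cell CASE=ne, RANK=ol:
underlying: zapri-si-dg
1. b -> p, d -> t, g -> k, v -> f / _ #: fires at position(s) 9: zaprisidk
2. 0 -> e / C _ C #: inserts after position(s) 8: zaprisidek
surface: zaprisidek


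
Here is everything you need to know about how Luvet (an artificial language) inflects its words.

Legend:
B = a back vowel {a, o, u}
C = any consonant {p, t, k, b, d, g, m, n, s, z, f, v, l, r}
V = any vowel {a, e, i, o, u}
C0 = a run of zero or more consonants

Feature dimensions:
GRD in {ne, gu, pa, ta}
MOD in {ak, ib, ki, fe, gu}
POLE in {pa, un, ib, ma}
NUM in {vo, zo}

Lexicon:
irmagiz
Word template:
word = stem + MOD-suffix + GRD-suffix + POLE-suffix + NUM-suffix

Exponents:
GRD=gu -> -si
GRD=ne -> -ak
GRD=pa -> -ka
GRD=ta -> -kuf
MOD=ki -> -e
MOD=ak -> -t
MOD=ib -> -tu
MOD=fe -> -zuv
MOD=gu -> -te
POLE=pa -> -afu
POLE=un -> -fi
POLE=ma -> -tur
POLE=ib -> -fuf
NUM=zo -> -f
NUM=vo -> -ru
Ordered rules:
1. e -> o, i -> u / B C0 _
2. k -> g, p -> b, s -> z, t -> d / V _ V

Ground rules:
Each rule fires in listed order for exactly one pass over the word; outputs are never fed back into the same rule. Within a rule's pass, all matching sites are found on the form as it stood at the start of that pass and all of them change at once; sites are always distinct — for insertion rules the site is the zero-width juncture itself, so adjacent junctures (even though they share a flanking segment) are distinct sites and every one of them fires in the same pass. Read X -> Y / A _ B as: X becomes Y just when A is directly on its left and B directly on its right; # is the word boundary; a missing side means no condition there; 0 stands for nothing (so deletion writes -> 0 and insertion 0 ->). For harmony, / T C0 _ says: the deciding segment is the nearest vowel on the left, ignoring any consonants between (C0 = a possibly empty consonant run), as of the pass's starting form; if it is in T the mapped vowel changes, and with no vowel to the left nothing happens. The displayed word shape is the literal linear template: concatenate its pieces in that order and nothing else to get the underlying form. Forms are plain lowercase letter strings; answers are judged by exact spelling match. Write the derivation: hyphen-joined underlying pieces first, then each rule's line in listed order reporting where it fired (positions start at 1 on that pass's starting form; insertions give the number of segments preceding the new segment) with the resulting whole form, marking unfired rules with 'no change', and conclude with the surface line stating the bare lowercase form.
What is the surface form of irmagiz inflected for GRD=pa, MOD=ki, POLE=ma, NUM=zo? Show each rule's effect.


underlying: irmagiz-e-ka-tur-f
1. e -> o, i -> u / B C0 _: fires at position(s) 6: irmaguzekaturf
2. k -> g, p -> b, s -> z, t -> d / V _ V: fires at position(s) 9, 11: irmaguzegadurf
surface: irmaguzegadurf


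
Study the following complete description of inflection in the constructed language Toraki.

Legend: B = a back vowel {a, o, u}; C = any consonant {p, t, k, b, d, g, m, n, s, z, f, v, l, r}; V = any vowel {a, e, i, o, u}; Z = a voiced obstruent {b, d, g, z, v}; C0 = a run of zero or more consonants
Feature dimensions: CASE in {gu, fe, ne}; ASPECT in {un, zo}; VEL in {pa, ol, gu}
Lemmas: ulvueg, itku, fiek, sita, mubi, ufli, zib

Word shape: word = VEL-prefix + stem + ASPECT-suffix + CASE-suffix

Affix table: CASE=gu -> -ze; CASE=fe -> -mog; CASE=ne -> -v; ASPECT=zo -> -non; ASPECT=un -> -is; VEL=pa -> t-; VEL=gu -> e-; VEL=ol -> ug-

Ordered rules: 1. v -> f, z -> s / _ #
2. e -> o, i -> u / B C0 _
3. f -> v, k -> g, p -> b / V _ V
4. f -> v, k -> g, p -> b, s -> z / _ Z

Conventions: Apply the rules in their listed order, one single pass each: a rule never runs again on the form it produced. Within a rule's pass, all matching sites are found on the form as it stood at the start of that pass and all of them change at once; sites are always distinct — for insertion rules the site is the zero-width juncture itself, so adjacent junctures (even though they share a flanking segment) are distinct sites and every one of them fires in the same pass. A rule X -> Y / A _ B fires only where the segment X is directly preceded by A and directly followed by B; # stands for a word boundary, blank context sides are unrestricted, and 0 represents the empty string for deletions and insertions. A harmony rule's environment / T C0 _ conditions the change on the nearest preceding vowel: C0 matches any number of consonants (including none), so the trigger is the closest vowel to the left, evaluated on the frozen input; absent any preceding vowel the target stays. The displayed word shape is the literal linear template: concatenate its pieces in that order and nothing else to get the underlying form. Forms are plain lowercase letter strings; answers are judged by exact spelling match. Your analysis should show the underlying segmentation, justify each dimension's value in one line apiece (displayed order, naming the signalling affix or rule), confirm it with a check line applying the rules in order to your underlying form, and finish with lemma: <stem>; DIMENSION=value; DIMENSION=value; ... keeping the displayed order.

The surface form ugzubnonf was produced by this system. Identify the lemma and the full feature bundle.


underlying: ug-zib-non-v
CASE=ne - signalled by the affix -v
ASPECT=zo - signalled by the affix -non
VEL=ol - signalled by the affix ug-
check: ugzibnonv -> ugzibnonf -> ugzubnonf -> ugzubnonf -> ugzubnonf
lemma: zib; CASE=ne; ASPECT=zo; VEL=ol


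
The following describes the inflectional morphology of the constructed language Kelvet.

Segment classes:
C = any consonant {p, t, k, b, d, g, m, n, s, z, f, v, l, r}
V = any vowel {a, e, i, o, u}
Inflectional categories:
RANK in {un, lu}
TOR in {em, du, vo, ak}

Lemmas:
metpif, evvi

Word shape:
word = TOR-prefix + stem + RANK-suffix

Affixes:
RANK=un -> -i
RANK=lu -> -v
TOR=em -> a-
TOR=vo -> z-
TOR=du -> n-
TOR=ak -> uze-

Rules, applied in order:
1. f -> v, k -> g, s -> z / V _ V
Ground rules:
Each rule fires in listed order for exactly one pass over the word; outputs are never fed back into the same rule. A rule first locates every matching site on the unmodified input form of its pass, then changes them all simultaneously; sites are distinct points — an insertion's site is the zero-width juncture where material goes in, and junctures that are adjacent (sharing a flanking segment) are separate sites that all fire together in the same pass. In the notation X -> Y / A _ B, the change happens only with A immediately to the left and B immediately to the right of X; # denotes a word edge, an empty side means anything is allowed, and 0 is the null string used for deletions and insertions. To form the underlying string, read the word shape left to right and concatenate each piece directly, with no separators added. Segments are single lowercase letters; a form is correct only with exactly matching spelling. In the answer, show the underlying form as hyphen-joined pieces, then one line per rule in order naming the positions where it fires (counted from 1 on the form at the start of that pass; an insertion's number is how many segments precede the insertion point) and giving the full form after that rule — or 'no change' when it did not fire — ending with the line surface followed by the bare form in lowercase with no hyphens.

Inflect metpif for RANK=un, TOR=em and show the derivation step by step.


underlying: a-metpif-i
1. f -> v, k -> g, s -> z / V _ V: fires at position(s) 7: ametpivi
surface: ametpivi


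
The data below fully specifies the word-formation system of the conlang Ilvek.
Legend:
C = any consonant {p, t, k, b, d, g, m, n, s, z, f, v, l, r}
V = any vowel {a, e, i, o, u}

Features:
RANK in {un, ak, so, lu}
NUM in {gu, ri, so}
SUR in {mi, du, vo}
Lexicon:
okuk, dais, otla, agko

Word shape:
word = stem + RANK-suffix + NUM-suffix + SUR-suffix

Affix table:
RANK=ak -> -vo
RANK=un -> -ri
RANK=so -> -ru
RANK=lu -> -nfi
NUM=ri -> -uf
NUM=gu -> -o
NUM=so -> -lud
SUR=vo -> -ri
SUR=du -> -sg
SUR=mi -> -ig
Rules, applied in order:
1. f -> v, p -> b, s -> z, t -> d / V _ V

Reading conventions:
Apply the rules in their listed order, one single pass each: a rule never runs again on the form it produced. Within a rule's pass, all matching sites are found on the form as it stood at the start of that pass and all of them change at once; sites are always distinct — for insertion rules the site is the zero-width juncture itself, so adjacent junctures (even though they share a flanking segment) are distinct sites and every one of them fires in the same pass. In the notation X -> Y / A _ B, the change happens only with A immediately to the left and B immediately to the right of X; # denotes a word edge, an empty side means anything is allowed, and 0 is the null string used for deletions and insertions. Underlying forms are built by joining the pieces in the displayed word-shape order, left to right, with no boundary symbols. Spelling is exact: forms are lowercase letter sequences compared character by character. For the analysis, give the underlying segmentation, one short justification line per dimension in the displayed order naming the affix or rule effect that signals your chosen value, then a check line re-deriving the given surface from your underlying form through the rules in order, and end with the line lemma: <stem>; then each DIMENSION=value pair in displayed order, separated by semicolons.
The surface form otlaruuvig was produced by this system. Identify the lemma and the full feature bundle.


underlying: otla-ru-uf-ig
RANK=so - signalled by the affix -ru
NUM=ri - signalled by the affix -uf
SUR=mi - signalled by the affix -ig
check: otlaruufig -> otlaruuvig
lemma: otla; RANK=so; NUM=ri; SUR=mi


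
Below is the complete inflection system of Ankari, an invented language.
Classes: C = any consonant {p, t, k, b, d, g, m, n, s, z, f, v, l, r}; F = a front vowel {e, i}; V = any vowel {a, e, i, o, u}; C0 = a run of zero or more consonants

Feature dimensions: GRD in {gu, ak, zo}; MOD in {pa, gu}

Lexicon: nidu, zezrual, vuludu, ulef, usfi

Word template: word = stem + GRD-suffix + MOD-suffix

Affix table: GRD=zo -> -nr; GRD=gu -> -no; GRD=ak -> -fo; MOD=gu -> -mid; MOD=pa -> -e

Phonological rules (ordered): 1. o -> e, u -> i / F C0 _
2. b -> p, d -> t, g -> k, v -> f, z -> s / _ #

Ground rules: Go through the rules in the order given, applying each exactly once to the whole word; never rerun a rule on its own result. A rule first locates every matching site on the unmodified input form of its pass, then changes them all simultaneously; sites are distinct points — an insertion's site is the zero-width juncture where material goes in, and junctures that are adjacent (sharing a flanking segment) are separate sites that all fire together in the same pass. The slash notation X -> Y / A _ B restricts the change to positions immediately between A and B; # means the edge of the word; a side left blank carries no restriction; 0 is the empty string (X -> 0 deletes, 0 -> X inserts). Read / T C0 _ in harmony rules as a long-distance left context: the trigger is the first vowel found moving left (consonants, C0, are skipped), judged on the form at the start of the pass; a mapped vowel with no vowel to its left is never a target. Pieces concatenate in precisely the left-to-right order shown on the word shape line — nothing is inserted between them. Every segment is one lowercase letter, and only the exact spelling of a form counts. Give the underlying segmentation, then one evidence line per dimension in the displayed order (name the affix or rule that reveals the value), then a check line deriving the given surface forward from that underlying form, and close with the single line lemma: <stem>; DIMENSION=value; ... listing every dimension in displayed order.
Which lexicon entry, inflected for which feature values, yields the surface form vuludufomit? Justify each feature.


underlying: vuludu-fo-mid
GRD=ak - signalled by the affix -fo
MOD=gu - signalled by the affix -mid
check: vuludufomid -> vuludufomid -> vuludufomit
lemma: vuludu; GRD=ak; MOD=gu


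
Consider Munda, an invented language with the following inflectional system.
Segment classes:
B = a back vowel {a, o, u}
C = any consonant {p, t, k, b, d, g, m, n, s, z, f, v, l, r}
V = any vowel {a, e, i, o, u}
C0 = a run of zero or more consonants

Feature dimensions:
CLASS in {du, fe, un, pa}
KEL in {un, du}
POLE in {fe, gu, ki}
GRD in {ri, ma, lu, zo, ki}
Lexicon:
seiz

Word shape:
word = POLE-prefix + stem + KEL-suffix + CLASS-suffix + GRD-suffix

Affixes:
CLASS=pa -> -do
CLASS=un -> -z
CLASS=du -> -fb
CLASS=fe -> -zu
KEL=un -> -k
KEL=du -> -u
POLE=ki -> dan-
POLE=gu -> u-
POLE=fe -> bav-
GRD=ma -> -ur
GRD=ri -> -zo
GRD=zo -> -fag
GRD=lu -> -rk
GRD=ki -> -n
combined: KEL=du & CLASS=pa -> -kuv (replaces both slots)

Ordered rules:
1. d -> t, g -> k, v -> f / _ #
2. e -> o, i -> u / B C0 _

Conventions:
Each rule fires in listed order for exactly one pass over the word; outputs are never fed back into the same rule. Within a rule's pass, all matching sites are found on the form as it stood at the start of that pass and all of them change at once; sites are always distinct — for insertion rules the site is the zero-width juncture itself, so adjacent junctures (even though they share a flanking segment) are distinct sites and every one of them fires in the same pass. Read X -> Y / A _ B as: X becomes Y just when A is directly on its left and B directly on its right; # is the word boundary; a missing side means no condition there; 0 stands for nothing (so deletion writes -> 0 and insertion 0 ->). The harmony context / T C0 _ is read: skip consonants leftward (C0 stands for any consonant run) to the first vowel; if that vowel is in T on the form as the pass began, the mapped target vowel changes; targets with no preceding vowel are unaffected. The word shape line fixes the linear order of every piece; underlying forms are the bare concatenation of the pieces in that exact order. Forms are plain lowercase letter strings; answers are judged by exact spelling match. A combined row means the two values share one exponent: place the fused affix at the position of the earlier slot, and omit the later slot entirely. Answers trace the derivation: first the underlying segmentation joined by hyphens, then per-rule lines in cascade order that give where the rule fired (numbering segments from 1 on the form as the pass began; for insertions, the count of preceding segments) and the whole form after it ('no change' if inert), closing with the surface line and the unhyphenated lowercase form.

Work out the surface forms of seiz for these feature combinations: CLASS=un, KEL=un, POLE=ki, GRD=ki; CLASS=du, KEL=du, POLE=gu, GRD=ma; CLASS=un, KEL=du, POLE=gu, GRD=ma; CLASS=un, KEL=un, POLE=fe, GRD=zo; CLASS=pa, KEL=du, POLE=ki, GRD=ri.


cell CLASS=un, KEL=un, POLE=ki, GRD=ki:
underlying: dan-seiz-k-z-n
1. d -> t, g -> k, v -> f / _ #: no change
2. e -> o, i -> u / B C0 _: fires at position(s) 5: dansoizkzn
surface: dansoizkzn

cell CLASS=du, KEL=du, POLE=gu, GRD=ma:
underlying: u-seiz-u-fb-ur
1. d -> t, g -> k, v -> f / _ #: no change
2. e -> o, i -> u / B C0 _: fires at position(s) 3: usoizufbur
surface: usoizufbur

cell CLASS=un, KEL=du, POLE=gu, GRD=ma:
underlying: u-seiz-u-z-ur
1. d -> t, g -> k, v -> f / _ #: no change
2. e -> o, i -> u / B C0 _: fires at position(s) 3: usoizuzur
surface: usoizuzur

cell CLASS=un, KEL=un, POLE=fe, GRD=zo:
underlying: bav-seiz-k-z-fag
1. d -> t, g -> k, v -> f / _ #: fires at position(s) 12: bavseizkzfak
2. e -> o, i -> u / B C0 _: fires at position(s) 5: bavsoizkzfak
surface: bavsoizkzfak

cell CLASS=pa, KEL=du, POLE=ki, GRD=ri:
underlying: dan-seiz-kuv-zo
1. d -> t, g -> k, v -> f / _ #: no change
2. e -> o, i -> u / B C0 _: fires at position(s) 5: dansoizkuvzo
surface: dansoizkuvzo


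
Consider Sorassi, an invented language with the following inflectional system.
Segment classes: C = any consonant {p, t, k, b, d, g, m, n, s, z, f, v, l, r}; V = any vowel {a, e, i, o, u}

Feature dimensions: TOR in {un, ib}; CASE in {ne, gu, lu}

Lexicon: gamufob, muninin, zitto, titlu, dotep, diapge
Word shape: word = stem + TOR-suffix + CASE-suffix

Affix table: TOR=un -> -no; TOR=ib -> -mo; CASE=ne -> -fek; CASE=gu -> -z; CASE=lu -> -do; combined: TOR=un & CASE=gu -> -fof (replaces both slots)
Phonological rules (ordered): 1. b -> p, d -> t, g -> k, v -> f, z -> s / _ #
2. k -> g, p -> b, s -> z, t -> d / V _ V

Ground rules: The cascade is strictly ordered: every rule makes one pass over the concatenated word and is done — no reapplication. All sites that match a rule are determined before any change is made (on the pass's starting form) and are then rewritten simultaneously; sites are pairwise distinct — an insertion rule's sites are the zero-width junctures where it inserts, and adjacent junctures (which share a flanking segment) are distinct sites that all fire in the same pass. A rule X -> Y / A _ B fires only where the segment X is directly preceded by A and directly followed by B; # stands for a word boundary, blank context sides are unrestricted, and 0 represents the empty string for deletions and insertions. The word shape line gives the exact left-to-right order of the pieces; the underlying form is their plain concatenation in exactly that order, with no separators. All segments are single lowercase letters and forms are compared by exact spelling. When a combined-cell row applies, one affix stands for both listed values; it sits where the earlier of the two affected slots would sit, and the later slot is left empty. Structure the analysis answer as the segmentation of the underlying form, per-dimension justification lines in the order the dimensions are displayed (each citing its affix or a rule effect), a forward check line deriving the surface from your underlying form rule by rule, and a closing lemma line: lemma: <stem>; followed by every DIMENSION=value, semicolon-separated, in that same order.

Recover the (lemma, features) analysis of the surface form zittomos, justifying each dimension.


underlying: zitto-mo-z
TOR=ib - signalled by the affix -mo
CASE=gu - signalled by the affix -z
check: zittomoz -> zittomos -> zittomos
lemma: zitto; TOR=ib; CASE=gu


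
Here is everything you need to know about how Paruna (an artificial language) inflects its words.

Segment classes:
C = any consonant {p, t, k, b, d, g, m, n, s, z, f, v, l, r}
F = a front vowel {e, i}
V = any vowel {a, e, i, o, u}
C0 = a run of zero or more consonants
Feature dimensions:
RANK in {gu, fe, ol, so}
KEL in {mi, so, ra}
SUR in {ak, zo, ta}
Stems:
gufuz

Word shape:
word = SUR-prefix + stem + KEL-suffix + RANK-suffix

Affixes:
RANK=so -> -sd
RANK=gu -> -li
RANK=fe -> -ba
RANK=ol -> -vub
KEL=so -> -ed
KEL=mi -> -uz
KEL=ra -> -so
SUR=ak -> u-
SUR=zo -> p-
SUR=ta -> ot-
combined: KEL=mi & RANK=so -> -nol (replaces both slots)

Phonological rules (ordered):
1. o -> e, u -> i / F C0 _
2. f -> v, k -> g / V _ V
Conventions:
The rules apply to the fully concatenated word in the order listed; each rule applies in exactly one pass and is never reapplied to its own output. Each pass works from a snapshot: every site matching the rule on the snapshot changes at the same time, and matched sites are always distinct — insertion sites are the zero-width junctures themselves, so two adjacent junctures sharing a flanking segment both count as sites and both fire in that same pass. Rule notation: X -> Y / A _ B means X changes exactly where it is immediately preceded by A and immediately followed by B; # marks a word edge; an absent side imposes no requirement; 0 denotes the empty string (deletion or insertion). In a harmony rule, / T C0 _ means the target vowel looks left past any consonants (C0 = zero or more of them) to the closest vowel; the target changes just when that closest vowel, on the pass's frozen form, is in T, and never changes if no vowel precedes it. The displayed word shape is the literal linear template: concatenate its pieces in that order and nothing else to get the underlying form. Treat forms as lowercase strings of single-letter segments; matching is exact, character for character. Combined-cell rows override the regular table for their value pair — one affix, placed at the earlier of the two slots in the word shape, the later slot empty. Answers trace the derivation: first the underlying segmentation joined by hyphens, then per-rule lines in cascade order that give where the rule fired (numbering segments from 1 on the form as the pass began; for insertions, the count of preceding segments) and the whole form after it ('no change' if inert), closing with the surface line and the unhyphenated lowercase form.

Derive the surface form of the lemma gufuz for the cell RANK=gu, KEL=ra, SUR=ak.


underlying: u-gufuz-so-li
1. o -> e, u -> i / F C0 _: no change
2. f -> v, k -> g / V _ V: fires at position(s) 4: uguvuzsoli
surface: uguvuzsoli


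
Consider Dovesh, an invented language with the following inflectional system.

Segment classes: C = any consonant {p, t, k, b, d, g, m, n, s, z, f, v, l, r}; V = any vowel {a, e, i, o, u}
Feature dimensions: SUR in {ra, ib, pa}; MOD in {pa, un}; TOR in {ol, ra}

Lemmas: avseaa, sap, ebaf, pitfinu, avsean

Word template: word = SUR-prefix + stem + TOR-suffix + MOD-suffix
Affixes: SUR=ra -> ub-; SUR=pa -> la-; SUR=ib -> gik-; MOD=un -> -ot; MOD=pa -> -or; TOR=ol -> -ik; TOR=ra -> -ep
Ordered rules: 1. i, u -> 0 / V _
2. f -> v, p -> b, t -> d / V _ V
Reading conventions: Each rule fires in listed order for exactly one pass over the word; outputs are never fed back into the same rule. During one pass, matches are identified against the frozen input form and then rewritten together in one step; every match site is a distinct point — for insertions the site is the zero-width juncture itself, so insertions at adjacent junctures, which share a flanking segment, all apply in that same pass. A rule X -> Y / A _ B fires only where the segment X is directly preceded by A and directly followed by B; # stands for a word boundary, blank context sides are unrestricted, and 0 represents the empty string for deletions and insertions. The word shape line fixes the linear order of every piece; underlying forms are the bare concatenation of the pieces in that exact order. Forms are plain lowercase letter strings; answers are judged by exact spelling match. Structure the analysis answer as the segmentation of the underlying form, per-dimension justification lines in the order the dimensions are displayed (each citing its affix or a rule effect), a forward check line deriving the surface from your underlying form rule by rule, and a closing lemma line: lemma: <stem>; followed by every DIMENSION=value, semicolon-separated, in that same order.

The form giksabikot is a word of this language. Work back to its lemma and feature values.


underlying: gik-sap-ik-ot
SUR=ib - signalled by the affix gik-
MOD=un - signalled by the affix -ot
TOR=ol - signalled by the affix -ik
check: giksapikot -> giksapikot -> giksabikot
lemma: sap; SUR=ib; MOD=un; TOR=ol
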